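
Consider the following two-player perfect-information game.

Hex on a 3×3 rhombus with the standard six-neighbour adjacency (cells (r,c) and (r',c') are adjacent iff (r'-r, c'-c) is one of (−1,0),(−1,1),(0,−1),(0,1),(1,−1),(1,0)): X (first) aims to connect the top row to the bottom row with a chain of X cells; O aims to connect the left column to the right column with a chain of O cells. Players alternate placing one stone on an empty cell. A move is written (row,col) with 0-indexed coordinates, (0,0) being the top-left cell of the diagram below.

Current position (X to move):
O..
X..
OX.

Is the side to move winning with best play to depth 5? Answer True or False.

[O../X../OX.] X move#1: (0,1):-1/OX./X../OX., (0,2):+1/O.X/X../OX.*, (1,1):+1/O../XX./OX., (1,2):-1/O../X.X/OX., (2,2):-1/O../X../OXX
[O.X/X../OX.] O move#2: (0,1):-1/OOX/X../OX.*, (1,1):-1/O.X/XO./OX., (1,2):-1/O.X/X.O/OX., (2,2):-1/O.X/X../OXO
[OOX/X../OX.] X move#3: (1,1):+1/OOX/XX./OX.*, (1,2):+1/OOX/X.X/OX., (2,2):+1/OOX/X../OXX
[OOX/XX./OX.] end (terminal -1, O#4); searched O../X../OX. to 5

X winning at [O../X../OX.]: True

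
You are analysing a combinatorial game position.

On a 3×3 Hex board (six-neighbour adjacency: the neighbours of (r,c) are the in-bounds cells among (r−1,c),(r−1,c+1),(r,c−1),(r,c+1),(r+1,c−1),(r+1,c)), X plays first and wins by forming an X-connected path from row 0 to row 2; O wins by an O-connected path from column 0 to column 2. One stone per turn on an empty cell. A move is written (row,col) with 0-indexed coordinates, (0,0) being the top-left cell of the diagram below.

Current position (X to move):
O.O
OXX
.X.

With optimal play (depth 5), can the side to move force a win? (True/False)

[O.O/OXX/.X.] X move#1: (0,1):+1/OXO/OXX/.X.*, (2,0):-1/O.O/OXX/XX., (2,2):-1/O.O/OXX/.XX
[OXO/OXX/.X.] end (terminal -1, O#2); searched O.O/OXX/.X. to 5

X winning at [O.O/OXX/.X.]: True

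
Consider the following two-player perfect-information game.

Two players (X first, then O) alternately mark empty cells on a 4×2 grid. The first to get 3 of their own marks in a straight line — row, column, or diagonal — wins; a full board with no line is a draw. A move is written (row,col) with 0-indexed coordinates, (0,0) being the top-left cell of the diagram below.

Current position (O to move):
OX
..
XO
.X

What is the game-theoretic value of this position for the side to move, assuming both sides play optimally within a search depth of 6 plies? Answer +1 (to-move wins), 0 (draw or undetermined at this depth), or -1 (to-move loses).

value(OX/../XO/.X, O) = 0

p1 O@[OX/../XO/.X]: (1,0)[OX/O./XO/.X]+0* (1,1)[OX/.O/XO/.X]+0 (3,0)[OX/../XO/OX]+0
p2 X@[OX/O./XO/.X]: (1,1)[OX/OX/XO/.X]+0* (3,0)[OX/O./XO/XX]+0
p3 O@[OX/OX/XO/.X]: (3,0)[OX/OX/XO/OX]+0*
p4 X@[OX/OX/XO/OX] terminal +0; root [OX/../XO/.X] d6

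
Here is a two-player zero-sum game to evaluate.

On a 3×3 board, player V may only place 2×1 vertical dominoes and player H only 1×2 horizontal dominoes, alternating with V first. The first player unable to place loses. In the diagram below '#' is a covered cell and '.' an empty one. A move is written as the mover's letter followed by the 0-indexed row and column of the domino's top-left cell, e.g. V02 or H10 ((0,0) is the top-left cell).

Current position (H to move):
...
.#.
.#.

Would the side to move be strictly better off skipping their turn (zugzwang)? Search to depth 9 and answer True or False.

p1 H@[.../.#./.#.]: H00[##./.#./.#.]-1* H01[.##/.#./.#.]-1
p2 V@[##./.#./.#.]: V02[###/.##/.#.]+1* V10[##./##./##.]+1 V12[##./.##/.##]+1
p3 H@[###/.##/.#.] terminal -1; root [.../.#./.#.] d9
suppose H passes — search the same position with V to move:
pass> p1 V@[.../.#./.#.]: V00[#../##./.#.]+1* V02[..#/.##/.#.]+1 V10[.../##./##.]+1 V12[.../.##/.##]+1
pass> p2 H@[#../##./.#.]: H01[###/##./.#.]-1*
pass> p3 V@[###/##./.#.]: V12[###/###/.##]+1*
pass> p4 H@[###/###/.##] terminal -1; root [.../.#./.#.] d9
for H: play -1, pass -1

zugzwang(.../.#./.#., H) = False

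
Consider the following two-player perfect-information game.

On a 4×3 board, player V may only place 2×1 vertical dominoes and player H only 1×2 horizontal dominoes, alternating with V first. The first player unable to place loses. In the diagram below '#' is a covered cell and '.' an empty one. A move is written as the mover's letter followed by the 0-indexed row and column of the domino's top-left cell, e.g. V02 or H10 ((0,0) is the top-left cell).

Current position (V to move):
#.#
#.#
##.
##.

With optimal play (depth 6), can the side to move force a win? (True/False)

V winning at [#.#/#.#/##./##.]: True

[#.#/#.#/##./##.] V move#1: V01:+1/###/###/##./##.*, V22:+1/#.#/#.#/###/###
[###/###/##./##.] end (terminal -1, H#2); searched #.#/#.#/##./##. to 6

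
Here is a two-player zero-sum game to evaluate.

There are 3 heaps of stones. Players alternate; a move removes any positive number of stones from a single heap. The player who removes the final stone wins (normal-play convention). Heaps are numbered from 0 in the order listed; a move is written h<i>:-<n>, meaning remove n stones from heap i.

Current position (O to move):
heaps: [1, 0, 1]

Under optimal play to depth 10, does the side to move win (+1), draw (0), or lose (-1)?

value((1,0,1), O) = -1

[(1,0,1)] O move#1: h0:-1:-1/(0,0,1)*, h2:-1:-1/(1,0,0)
[(0,0,1)] X move#2: h2:-1:+1/(0,0,0)*
[(0,0,0)] end (terminal -1, O#3); searched (1,0,1) to 10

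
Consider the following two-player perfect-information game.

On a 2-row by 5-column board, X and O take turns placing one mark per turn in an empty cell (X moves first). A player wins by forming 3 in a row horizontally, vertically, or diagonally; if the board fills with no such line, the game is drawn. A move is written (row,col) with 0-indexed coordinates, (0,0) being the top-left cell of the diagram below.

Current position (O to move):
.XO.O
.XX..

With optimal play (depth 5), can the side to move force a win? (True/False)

O winning at [.XO.O/.XX..]: True

p1 O@[.XO.O/.XX..]: (0,0)[OXO.O/.XX..]-1 (0,3)[.XOOO/.XX..]+1* (1,0)[.XO.O/OXX..]-1 (1,3)[.XO.O/.XXO.]-1 (1,4)[.XO.O/.XX.O]-1
p2 X@[.XOOO/.XX..] terminal -1; root [.XO.O/.XX..] d5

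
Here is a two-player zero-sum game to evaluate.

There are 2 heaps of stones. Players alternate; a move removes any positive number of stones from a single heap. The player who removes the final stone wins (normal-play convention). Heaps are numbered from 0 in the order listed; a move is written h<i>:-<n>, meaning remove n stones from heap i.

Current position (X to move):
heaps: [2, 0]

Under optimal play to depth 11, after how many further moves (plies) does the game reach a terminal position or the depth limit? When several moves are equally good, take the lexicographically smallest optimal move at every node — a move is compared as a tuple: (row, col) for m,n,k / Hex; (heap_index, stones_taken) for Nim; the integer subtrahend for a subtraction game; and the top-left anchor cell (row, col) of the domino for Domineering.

PV length from [(2,0)]: 1 ply

p1 X@[(2,0)]: h0:-1[(1,0)]-1 h0:-2[(0,0)]+1*
p2 O@[(0,0)] terminal -1; root [(2,0)] d11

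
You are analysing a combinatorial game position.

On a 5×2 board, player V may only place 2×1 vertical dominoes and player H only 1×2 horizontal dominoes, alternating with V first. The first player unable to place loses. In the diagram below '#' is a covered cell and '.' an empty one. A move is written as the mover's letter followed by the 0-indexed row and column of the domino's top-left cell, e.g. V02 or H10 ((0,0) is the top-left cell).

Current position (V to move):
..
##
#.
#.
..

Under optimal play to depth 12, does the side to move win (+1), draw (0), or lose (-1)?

[../##/#./#./..] V move#1: V21:-1/../##/##/##/..*, V31:-1/../##/#./##/.#
[../##/##/##/..] H move#2: H00:+1/##/##/##/##/..*, H40:+1/../##/##/##/##
[##/##/##/##/..] end (terminal -1, V#3); searched ../##/#./#./.. to 12

value(../##/#./#./.., V) = -1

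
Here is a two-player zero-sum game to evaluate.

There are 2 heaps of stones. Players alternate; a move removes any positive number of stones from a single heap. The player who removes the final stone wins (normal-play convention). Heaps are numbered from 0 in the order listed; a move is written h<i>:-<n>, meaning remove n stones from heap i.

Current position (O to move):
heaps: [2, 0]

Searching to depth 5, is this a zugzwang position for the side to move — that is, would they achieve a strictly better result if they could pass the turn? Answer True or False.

ply 1, O at (2,0) | h0:-1=-1→(1,0); h0:-2=+1→(0,0)*
ply 2: (0,0) is terminal -1 (X); from (2,0) depth 5
suppose O passes — search the same position with X to move:
pass> ply 1, X at (2,0) | h0:-1=-1→(1,0); h0:-2=+1→(0,0)*
pass> ply 2: (0,0) is terminal -1 (O); from (2,0) depth 5
for O: play +1, pass -1

zugzwang((2,0), O) = False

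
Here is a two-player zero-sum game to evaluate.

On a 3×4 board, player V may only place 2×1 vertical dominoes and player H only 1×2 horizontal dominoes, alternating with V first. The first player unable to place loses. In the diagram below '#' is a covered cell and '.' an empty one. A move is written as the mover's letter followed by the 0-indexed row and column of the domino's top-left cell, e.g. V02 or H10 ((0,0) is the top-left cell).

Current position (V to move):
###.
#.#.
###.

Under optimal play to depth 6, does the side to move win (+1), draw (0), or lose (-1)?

value(###./#.#./###., V) = +1

p1 V@[###./#.#./###.]: V03[####/#.##/###.]+1* V13[###./#.##/####]+1
p2 H@[####/#.##/###.] terminal -1; root [###./#.#./###.] d6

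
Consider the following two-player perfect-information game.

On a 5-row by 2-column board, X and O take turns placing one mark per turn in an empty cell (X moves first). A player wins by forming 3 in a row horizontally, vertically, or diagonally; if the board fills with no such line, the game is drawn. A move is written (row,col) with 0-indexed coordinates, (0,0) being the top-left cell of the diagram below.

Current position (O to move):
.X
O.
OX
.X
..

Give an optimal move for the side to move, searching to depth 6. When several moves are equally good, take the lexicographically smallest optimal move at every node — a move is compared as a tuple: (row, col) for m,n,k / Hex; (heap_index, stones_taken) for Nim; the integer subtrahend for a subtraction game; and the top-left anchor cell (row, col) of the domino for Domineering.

ply 1, O at .X/O./OX/.X/.. | (0,0)=+1→OX/O./OX/.X/..*; (1,1)=-1→.X/OO/OX/.X/..; (3,0)=+1→.X/O./OX/OX/..; (4,0)=-1→.X/O./OX/.X/O.; (4,1)=-1→.X/O./OX/.X/.O
ply 2: OX/O./OX/.X/.. is terminal -1 (X); from .X/O./OX/.X/.. depth 6

O's best at [.X/O./OX/.X/..]: (0,0)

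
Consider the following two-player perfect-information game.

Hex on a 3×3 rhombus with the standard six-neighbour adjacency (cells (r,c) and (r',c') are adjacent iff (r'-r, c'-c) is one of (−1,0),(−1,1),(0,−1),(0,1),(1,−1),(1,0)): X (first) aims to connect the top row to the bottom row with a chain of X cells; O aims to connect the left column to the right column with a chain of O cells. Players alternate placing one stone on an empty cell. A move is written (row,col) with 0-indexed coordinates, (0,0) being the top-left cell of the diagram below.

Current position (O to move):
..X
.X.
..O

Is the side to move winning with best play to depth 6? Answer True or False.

O winning at [..X/.X./..O]: False

ply 1, O at ..X/.X./..O | (0,0)=-1→O.X/.X./..O*; (0,1)=-1→.OX/.X./..O; (1,0)=-1→..X/OX./..O; (1,2)=-1→..X/.XO/..O; (2,0)=-1→..X/.X./O.O; (2,1)=-1→..X/.X./.OO
ply 2, X at O.X/.X./..O | (0,1)=+1→OXX/.X./..O*; (1,0)=+1→O.X/XX./..O; (1,2)=+1→O.X/.XX/..O; (2,0)=+1→O.X/.X./X.O; (2,1)=+1→O.X/.X./.XO
ply 3, O at OXX/.X./..O | (1,0)=-1→OXX/OX./..O*; (1,2)=-1→OXX/.XO/..O; (2,0)=-1→OXX/.X./O.O; (2,1)=-1→OXX/.X./.OO
ply 4, X at OXX/OX./..O | (1,2)=+1→OXX/OXX/..O*; (2,0)=+1→OXX/OX./X.O; (2,1)=+1→OXX/OX./.XO
ply 5, O at OXX/OXX/..O | (2,0)=-1→OXX/OXX/O.O*; (2,1)=-1→OXX/OXX/.OO
ply 6, X at OXX/OXX/O.O | (2,1)=+1→OXX/OXX/OXO*
ply 7: OXX/OXX/OXO is terminal -1 (O); from ..X/.X./..O depth 6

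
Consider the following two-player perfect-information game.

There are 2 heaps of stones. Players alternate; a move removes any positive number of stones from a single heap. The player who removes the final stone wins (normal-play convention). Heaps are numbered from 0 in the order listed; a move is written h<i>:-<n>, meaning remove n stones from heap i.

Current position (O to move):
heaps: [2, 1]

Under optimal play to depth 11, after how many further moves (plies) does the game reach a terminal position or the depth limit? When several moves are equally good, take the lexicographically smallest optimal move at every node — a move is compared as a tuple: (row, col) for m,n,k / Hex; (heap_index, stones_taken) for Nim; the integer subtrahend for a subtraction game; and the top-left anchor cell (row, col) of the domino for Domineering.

PV length from [(2,1)]: 3 plies

ply 1, O at (2,1) | h0:-1=+1→(1,1)*; h0:-2=-1→(0,1); h1:-1=-1→(2,0)
ply 2, X at (1,1) | h0:-1=-1→(0,1)*; h1:-1=-1→(1,0)
ply 3, O at (0,1) | h1:-1=+1→(0,0)*
ply 4: (0,0) is terminal -1 (X); from (2,1) depth 11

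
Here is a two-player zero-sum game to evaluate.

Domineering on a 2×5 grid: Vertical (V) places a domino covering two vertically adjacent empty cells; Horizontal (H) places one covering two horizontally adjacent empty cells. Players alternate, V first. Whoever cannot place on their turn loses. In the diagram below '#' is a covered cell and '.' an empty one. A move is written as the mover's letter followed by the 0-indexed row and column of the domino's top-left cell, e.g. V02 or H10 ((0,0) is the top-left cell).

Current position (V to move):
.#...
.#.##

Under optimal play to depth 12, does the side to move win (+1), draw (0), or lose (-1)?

value(.#.../.#.##, V) = +1

[.#.../.#.##] V move#1: V00:-1/##.../##.##, V02:+1/.##../.####*
[.##../.####] H move#2: H03:-1/.####/.####*
[.####/.####] V move#3: V00:+1/#####/#####*
[#####/#####] end (terminal -1, H#4); searched .#.../.#.## to 12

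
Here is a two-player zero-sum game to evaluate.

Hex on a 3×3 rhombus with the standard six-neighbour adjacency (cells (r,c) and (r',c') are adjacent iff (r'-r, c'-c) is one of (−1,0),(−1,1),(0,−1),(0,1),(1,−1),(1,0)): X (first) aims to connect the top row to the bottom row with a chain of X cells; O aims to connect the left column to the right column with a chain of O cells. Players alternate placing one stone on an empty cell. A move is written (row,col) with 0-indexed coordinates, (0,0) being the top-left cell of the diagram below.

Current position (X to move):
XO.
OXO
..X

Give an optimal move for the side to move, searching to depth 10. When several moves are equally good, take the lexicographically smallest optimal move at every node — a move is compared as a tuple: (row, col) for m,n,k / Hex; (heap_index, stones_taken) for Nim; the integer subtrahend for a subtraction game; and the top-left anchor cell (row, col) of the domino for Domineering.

X's best at [XO./OXO/..X]: (0,2)

p1 X@[XO./OXO/..X]: (0,2)[XOX/OXO/..X]+1* (2,0)[XO./OXO/X.X]-1 (2,1)[XO./OXO/.XX]-1
p2 O@[XOX/OXO/..X]: (2,0)[XOX/OXO/O.X]-1* (2,1)[XOX/OXO/.OX]-1
p3 X@[XOX/OXO/O.X]: (2,1)[XOX/OXO/OXX]+1*
p4 O@[XOX/OXO/OXX] terminal -1; root [XO./OXO/..X] d10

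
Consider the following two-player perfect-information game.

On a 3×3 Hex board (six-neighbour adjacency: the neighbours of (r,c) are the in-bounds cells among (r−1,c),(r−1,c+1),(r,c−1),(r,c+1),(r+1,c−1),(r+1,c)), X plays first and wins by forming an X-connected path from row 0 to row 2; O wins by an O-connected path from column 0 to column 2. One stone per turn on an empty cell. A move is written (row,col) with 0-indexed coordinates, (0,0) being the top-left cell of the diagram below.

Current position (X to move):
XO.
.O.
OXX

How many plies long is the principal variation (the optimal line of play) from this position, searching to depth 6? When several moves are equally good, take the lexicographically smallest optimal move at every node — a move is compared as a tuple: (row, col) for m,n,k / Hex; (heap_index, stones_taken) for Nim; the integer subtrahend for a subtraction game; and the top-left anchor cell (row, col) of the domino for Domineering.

ply 1, X at XO./.O./OXX | (0,2)=-1→XOX/.O./OXX*; (1,0)=-1→XO./XO./OXX; (1,2)=-1→XO./.OX/OXX
ply 2, O at XOX/.O./OXX | (1,0)=-1→XOX/OO./OXX; (1,2)=+1→XOX/.OO/OXX*
ply 3: XOX/.OO/OXX is terminal -1 (X); from XO./.O./OXX depth 6

PV length from [XO./.O./OXX]: 2 plies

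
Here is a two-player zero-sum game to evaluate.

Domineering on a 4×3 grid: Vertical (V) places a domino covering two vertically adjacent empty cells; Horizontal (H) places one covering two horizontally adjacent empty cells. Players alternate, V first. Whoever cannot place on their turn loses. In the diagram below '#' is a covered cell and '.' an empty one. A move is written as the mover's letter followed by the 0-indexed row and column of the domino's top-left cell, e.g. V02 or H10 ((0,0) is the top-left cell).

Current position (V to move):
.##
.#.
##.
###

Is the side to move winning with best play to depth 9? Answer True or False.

[.##/.#./##./###] V move#1: V00:+1/###/##./##./###*, V12:+1/.##/.##/###/###
[###/##./##./###] end (terminal -1, H#2); searched .##/.#./##./### to 9

V winning at [.##/.#./##./###]: True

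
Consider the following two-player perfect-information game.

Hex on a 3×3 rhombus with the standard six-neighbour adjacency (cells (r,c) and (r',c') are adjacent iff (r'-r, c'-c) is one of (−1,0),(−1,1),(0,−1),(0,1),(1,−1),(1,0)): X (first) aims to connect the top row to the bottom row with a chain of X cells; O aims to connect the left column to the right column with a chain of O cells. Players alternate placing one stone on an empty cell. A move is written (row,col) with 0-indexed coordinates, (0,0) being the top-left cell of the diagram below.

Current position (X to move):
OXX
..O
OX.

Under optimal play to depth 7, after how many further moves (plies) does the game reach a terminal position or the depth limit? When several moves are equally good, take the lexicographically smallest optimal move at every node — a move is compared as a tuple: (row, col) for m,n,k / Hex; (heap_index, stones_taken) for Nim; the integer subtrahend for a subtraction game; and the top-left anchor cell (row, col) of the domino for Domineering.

p1 X@[OXX/..O/OX.]: (1,0)[OXX/X.O/OX.]-1 (1,1)[OXX/.XO/OX.]+1* (2,2)[OXX/..O/OXX]-1
p2 O@[OXX/.XO/OX.] terminal -1; root [OXX/..O/OX.] d7

PV length from [OXX/..O/OX.]: 1 ply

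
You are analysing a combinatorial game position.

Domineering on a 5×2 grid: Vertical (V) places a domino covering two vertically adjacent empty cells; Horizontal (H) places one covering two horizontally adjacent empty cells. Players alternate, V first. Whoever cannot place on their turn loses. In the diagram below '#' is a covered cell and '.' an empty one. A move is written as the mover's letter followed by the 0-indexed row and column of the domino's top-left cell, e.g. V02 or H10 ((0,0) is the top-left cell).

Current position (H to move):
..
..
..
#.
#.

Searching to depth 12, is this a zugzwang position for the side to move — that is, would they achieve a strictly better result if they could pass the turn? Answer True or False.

zugzwang(../../../#./#., H) = False

p1 H@[../../../#./#.]: H00[##/../../#./#.]-1 H10[../##/../#./#.]+1* H20[../../##/#./#.]-1
p2 V@[../##/../#./#.]: V21[../##/.#/##/#.]-1* V31[../##/../##/##]-1
p3 H@[../##/.#/##/#.]: H00[##/##/.#/##/#.]+1*
p4 V@[##/##/.#/##/#.] terminal -1; root [../../../#./#.] d12
suppose H passes — search the same position with V to move:
pass> p1 V@[../../../#./#.]: V00[#./#./../#./#.]+1* V01[.#/.#/../#./#.]+1 V10[../#./#./#./#.]+1 V11[../.#/.#/#./#.]+1 V21[../../.#/##/#.]-1 V31[../../../##/##]-1
pass> p2 H@[#./#./../#./#.]: H20[#./#./##/#./#.]-1*
pass> p3 V@[#./#./##/#./#.]: V01[##/##/##/#./#.]+1* V31[#./#./##/##/##]+1
pass> p4 H@[##/##/##/#./#.] terminal -1; root [../../../#./#.] d12
for H: play +1, pass -1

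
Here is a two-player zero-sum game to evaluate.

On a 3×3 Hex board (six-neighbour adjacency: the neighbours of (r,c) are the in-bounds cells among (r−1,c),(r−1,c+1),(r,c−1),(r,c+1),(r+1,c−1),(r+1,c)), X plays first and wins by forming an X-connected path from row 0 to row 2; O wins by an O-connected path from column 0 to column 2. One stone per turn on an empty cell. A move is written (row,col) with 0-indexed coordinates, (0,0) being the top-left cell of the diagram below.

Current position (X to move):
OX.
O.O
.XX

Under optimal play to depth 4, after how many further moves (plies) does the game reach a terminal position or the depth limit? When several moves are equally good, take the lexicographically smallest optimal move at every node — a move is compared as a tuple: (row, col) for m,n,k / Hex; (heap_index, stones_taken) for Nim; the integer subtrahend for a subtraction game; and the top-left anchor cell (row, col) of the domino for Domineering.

PV length from [OX./O.O/.XX]: 1 ply

p1 X@[OX./O.O/.XX]: (0,2)[OXX/O.O/.XX]-1 (1,1)[OX./OXO/.XX]+1* (2,0)[OX./O.O/XXX]-1
p2 O@[OX./OXO/.XX] terminal -1; root [OX./O.O/.XX] d4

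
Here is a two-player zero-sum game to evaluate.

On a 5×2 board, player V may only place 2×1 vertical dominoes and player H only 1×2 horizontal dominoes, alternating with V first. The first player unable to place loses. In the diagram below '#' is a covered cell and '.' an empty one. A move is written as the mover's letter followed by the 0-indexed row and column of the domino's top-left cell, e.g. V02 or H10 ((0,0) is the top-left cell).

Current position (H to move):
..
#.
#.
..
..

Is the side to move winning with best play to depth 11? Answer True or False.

H winning at [../#./#./../..]: True

[../#./#./../..] H move#1: H00:-1/##/#./#./../.., H30:+1/../#./#./##/..*, H40:+1/../#./#./../##
[../#./#./##/..] V move#2: V01:-1/.#/##/#./##/..*, V11:-1/../##/##/##/..
[.#/##/#./##/..] H move#3: H40:+1/.#/##/#./##/##*
[.#/##/#./##/##] end (terminal -1, V#4); searched ../#./#./../.. to 11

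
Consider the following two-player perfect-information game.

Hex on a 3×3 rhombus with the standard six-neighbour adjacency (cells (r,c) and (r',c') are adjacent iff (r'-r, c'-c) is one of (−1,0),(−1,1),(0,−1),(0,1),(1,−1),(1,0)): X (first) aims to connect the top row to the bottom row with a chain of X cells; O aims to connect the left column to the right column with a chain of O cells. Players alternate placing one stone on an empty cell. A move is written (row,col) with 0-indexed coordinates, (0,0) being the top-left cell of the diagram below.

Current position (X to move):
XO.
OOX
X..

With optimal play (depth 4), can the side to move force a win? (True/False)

[XO./OOX/X..] X move#1: (0,2):+1/XOX/OOX/X..*, (2,1):-1/XO./OOX/XX., (2,2):-1/XO./OOX/X.X
[XOX/OOX/X..] O move#2: (2,1):-1/XOX/OOX/XO.*, (2,2):-1/XOX/OOX/X.O
[XOX/OOX/XO.] X move#3: (2,2):+1/XOX/OOX/XOX*
[XOX/OOX/XOX] end (terminal -1, O#4); searched XO./OOX/X.. to 4

X winning at [XO./OOX/X..]: True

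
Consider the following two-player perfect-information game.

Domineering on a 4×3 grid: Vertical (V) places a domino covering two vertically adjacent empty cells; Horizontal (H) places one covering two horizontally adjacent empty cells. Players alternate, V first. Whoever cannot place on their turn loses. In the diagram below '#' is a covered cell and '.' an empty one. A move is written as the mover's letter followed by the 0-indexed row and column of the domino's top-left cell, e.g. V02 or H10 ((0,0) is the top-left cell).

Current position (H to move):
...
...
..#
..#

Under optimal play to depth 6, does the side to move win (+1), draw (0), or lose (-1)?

value(.../.../..#/..#, H) = -1

p1 H@[.../.../..#/..#]: H00[##./.../..#/..#]-1* H01[.##/.../..#/..#]-1 H10[.../##./..#/..#]-1 H11[.../.##/..#/..#]-1 H20[.../.../###/..#]-1 H30[.../.../..#/###]-1
p2 V@[##./.../..#/..#]: V02[###/..#/..#/..#]-1 V10[##./#../#.#/..#]+1* V11[##./.#./.##/..#]+1 V20[##./.../#.#/#.#]+1 V21[##./.../.##/.##]+1
p3 H@[##./#../#.#/..#]: H11[##./###/#.#/..#]-1* H30[##./#../#.#/###]-1
p4 V@[##./###/#.#/..#]: V21[##./###/###/.##]+1*
p5 H@[##./###/###/.##] terminal -1; root [.../.../..#/..#] d6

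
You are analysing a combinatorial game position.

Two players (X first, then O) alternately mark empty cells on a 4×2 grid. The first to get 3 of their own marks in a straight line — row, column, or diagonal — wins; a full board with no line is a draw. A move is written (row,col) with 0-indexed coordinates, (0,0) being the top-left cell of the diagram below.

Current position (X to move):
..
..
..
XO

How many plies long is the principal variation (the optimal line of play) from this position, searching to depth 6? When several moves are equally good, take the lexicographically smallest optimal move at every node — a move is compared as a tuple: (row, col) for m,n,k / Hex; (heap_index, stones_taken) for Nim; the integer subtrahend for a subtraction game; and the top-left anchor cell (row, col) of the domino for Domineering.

[../../../XO] X move#1: (0,0):+0/X./../../XO*, (0,1):+0/.X/../../XO, (1,0):+0/../X./../XO, (1,1):+0/../.X/../XO, (2,0):+0/../../X./XO, (2,1):+0/../../.X/XO
[X./../../XO] O move#2: (0,1):+0/XO/../../XO*, (1,0):+0/X./O./../XO, (1,1):+0/X./.O/../XO, (2,0):+0/X./../O./XO, (2,1):+0/X./../.O/XO
[XO/../../XO] X move#3: (1,0):+0/XO/X./../XO*, (1,1):+0/XO/.X/../XO, (2,0):+0/XO/../X./XO, (2,1):+0/XO/../.X/XO
[XO/X./../XO] O move#4: (1,1):-1/XO/XO/../XO, (2,0):+0/XO/X./O./XO*, (2,1):-1/XO/X./.O/XO
[XO/X./O./XO] X move#5: (1,1):+0/XO/XX/O./XO*, (2,1):+0/XO/X./OX/XO
[XO/XX/O./XO] O move#6: (2,1):+0/XO/XX/OO/XO*
[XO/XX/OO/XO] end (terminal +0, X#7); searched ../../../XO to 6

PV length from [../../../XO]: 6 plies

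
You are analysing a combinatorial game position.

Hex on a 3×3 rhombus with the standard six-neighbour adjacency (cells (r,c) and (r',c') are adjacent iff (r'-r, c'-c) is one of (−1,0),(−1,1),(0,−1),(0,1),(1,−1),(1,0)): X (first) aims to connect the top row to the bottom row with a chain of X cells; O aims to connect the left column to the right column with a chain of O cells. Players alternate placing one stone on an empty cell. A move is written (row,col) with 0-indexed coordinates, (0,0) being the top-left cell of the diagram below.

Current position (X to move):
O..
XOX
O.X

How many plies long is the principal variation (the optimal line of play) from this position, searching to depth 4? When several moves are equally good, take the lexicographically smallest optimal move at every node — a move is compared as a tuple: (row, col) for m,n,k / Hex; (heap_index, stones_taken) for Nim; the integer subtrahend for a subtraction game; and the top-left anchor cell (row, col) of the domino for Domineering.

PV length from [O../XOX/O.X]: 1 ply

p1 X@[O../XOX/O.X]: (0,1)[OX./XOX/O.X]-1 (0,2)[O.X/XOX/O.X]+1* (2,1)[O../XOX/OXX]-1
p2 O@[O.X/XOX/O.X] terminal -1; root [O../XOX/O.X] d4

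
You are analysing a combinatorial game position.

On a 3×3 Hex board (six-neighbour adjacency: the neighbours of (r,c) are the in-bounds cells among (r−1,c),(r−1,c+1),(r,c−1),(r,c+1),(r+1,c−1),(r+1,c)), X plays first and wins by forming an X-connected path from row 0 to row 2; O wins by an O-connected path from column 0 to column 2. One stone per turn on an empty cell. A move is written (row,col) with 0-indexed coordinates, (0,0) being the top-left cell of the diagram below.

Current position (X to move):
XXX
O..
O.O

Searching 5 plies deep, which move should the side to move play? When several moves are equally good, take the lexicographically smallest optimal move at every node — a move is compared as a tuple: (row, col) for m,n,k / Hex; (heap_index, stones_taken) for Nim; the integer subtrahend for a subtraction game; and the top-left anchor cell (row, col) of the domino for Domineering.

X's best at [XXX/O../O.O]: (2,1)

ply 1, X at XXX/O../O.O | (1,1)=-1→XXX/OX./O.O; (1,2)=-1→XXX/O.X/O.O; (2,1)=+1→XXX/O../OXO*
ply 2, O at XXX/O../OXO | (1,1)=-1→XXX/OO./OXO*; (1,2)=-1→XXX/O.O/OXO
ply 3, X at XXX/OO./OXO | (1,2)=+1→XXX/OOX/OXO*
ply 4: XXX/OOX/OXO is terminal -1 (O); from XXX/O../O.O depth 5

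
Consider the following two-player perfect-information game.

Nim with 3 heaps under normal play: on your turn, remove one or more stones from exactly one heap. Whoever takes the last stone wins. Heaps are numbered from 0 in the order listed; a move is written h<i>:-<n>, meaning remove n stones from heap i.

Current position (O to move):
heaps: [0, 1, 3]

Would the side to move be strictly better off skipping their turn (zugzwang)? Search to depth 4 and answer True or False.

zugzwang((0,1,3), O) = False

p1 O@[(0,1,3)]: h1:-1[(0,0,3)]-1 h2:-1[(0,1,2)]-1 h2:-2[(0,1,1)]+1* h2:-3[(0,1,0)]-1
p2 X@[(0,1,1)]: h1:-1[(0,0,1)]-1* h2:-1[(0,1,0)]-1
p3 O@[(0,0,1)]: h2:-1[(0,0,0)]+1*
p4 X@[(0,0,0)] terminal -1; root [(0,1,3)] d4
if O skipped the turn, X would face:
~ p1 X@[(0,1,3)]: h1:-1[(0,0,3)]-1 h2:-1[(0,1,2)]-1 h2:-2[(0,1,1)]+1* h2:-3[(0,1,0)]-1
~ p2 O@[(0,1,1)]: h1:-1[(0,0,1)]-1* h2:-1[(0,1,0)]-1
~ p3 X@[(0,0,1)]: h2:-1[(0,0,0)]+1*
~ p4 O@[(0,0,0)] terminal -1; root [(0,1,3)] d4
compare (O): move=+1 vs pass=-1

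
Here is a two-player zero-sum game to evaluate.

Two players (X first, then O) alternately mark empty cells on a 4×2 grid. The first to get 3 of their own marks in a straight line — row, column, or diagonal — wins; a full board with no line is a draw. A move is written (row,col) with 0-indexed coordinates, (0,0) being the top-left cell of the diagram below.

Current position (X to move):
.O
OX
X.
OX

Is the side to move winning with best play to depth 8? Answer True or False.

p1 X@[.O/OX/X./OX]: (0,0)[XO/OX/X./OX]+0 (2,1)[.O/OX/XX/OX]+1*
p2 O@[.O/OX/XX/OX] terminal -1; root [.O/OX/X./OX] d8

X winning at [.O/OX/X./OX]: True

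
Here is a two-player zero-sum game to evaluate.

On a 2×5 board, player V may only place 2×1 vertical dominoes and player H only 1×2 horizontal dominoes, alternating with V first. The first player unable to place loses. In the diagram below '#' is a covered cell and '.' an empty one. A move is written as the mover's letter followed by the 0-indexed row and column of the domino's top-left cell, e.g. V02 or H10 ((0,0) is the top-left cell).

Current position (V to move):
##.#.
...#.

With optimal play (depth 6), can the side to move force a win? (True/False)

V winning at [##.#./...#.]: True

[##.#./...#.] V move#1: V02:+1/####./..##.*, V04:-1/##.##/...##
[####./..##.] H move#2: H10:-1/####./####.*
[####./####.] V move#3: V04:+1/#####/#####*
[#####/#####] end (terminal -1, H#4); searched ##.#./...#. to 6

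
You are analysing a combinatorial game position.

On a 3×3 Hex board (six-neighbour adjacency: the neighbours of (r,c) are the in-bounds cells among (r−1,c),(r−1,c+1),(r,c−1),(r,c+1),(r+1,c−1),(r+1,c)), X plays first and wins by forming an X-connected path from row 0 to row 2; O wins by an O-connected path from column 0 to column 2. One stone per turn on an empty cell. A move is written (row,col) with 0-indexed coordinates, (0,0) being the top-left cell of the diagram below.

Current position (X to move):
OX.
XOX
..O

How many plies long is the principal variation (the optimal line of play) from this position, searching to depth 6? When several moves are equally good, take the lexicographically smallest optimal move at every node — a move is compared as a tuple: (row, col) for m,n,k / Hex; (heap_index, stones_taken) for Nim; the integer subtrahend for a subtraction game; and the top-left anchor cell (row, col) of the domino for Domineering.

PV length from [OX./XOX/..O]: 3 plies

[OX./XOX/..O] X move#1: (0,2):+1/OXX/XOX/..O*, (2,0):+1/OX./XOX/X.O, (2,1):+1/OX./XOX/.XO
[OXX/XOX/..O] O move#2: (2,0):-1/OXX/XOX/O.O*, (2,1):-1/OXX/XOX/.OO
[OXX/XOX/O.O] X move#3: (2,1):+1/OXX/XOX/OXO*
[OXX/XOX/OXO] end (terminal -1, O#4); searched OX./XOX/..O to 6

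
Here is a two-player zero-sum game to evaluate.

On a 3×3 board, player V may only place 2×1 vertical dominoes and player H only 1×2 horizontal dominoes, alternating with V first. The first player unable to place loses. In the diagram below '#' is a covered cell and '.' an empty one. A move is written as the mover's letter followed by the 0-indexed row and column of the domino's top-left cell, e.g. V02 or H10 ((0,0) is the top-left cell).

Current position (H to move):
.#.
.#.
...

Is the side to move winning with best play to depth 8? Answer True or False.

H winning at [.#./.#./...]: False

ply 1, H at .#./.#./... | H20=-1→.#./.#./##.*; H21=-1→.#./.#./.##
ply 2, V at .#./.#./##. | V00=+1→##./##./##.*; V02=+1→.##/.##/##.; V12=+1→.#./.##/###
ply 3: ##./##./##. is terminal -1 (H); from .#./.#./... depth 8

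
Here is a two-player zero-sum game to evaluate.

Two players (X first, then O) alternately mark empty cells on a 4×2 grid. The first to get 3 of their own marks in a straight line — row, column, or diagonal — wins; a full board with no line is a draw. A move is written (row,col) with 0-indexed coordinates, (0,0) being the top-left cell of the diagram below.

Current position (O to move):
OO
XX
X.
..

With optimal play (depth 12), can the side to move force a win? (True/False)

O winning at [OO/XX/X./..]: False

[OO/XX/X./..] O move#1: (2,1):-1/OO/XX/XO/.., (3,0):+0/OO/XX/X./O.*, (3,1):-1/OO/XX/X./.O
[OO/XX/X./O.] X move#2: (2,1):+0/OO/XX/XX/O.*, (3,1):+0/OO/XX/X./OX
[OO/XX/XX/O.] O move#3: (3,1):+0/OO/XX/XX/OO*
[OO/XX/XX/OO] end (terminal +0, X#4); searched OO/XX/X./.. to 12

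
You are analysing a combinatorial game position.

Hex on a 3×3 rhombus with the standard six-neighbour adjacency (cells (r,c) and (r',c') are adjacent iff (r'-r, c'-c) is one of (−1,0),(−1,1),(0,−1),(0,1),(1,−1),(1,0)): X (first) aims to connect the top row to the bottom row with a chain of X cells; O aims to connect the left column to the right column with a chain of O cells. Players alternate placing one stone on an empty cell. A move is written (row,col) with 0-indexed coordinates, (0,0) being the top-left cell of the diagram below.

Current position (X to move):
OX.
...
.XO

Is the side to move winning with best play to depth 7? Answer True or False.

ply 1, X at OX./.../.XO | (0,2)=+1→OXX/.../.XO*; (1,0)=+1→OX./X../.XO; (1,1)=+1→OX./.X./.XO; (1,2)=+1→OX./..X/.XO; (2,0)=+1→OX./.../XXO
ply 2, O at OXX/.../.XO | (1,0)=-1→OXX/O../.XO*; (1,1)=-1→OXX/.O./.XO; (1,2)=-1→OXX/..O/.XO; (2,0)=-1→OXX/.../OXO
ply 3, X at OXX/O../.XO | (1,1)=+1→OXX/OX./.XO*; (1,2)=+1→OXX/O.X/.XO; (2,0)=+1→OXX/O../XXO
ply 4: OXX/OX./.XO is terminal -1 (O); from OX./.../.XO depth 7

X winning at [OX./.../.XO]: True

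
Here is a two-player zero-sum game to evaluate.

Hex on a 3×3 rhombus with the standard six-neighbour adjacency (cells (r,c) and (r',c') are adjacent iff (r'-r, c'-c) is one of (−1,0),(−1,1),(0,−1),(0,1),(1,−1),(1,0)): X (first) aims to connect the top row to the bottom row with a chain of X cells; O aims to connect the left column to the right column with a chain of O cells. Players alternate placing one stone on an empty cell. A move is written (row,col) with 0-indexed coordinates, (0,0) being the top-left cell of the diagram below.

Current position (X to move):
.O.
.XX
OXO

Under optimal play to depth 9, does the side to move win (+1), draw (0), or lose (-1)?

value(.O./.XX/OXO, X) = +1

p1 X@[.O./.XX/OXO]: (0,0)[XO./.XX/OXO]+1* (0,2)[.OX/.XX/OXO]+1 (1,0)[.O./XXX/OXO]+1
p2 O@[XO./.XX/OXO]: (0,2)[XOO/.XX/OXO]-1* (1,0)[XO./OXX/OXO]-1
p3 X@[XOO/.XX/OXO]: (1,0)[XOO/XXX/OXO]+1*
p4 O@[XOO/XXX/OXO] terminal -1; root [.O./.XX/OXO] d9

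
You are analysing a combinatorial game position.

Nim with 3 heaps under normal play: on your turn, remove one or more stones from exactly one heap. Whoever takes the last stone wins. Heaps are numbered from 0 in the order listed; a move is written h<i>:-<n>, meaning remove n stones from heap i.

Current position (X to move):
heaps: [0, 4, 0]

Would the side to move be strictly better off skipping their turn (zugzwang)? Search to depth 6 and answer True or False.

p1 X@[(0,4,0)]: h1:-1[(0,3,0)]-1 h1:-2[(0,2,0)]-1 h1:-3[(0,1,0)]-1 h1:-4[(0,0,0)]+1*
p2 O@[(0,0,0)] terminal -1; root [(0,4,0)] d6
if X skipped the turn, O would face:
~ p1 O@[(0,4,0)]: h1:-1[(0,3,0)]-1 h1:-2[(0,2,0)]-1 h1:-3[(0,1,0)]-1 h1:-4[(0,0,0)]+1*
~ p2 X@[(0,0,0)] terminal -1; root [(0,4,0)] d6
compare (X): move=+1 vs pass=-1

zugzwang((0,4,0), X) = False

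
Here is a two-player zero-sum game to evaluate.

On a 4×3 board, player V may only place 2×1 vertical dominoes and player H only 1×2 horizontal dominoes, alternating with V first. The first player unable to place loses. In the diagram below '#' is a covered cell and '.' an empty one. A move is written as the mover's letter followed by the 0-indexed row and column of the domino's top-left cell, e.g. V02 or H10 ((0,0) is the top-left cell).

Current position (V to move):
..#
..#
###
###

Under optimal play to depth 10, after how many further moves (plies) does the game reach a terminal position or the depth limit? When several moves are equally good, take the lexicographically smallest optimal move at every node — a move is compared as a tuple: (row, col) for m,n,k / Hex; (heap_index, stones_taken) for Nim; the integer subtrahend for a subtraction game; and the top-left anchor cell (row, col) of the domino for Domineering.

PV length from [..#/..#/###/###]: 1 ply

p1 V@[..#/..#/###/###]: V00[#.#/#.#/###/###]+1* V01[.##/.##/###/###]+1
p2 H@[#.#/#.#/###/###] terminal -1; root [..#/..#/###/###] d10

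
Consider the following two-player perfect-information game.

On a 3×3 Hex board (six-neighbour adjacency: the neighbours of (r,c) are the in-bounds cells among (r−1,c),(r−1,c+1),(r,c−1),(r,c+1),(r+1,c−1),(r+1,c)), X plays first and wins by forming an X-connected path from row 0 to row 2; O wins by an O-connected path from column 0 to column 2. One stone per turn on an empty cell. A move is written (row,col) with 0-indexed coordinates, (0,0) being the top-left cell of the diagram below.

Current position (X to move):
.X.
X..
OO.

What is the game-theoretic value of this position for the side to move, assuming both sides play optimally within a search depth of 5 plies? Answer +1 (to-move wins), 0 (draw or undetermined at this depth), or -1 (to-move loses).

ply 1, X at .X./X../OO. | (0,0)=-1→XX./X../OO.*; (0,2)=-1→.XX/X../OO.; (1,1)=-1→.X./XX./OO.; (1,2)=-1→.X./X.X/OO.; (2,2)=-1→.X./X../OOX
ply 2, O at XX./X../OO. | (0,2)=+1→XXO/X../OO.*; (1,1)=+1→XX./XO./OO.; (1,2)=+1→XX./X.O/OO.; (2,2)=+1→XX./X../OOO
ply 3, X at XXO/X../OO. | (1,1)=-1→XXO/XX./OO.*; (1,2)=-1→XXO/X.X/OO.; (2,2)=-1→XXO/X../OOX
ply 4, O at XXO/XX./OO. | (1,2)=+1→XXO/XXO/OO.*; (2,2)=+1→XXO/XX./OOO
ply 5: XXO/XXO/OO. is terminal -1 (X); from .X./X../OO. depth 5

value(.X./X../OO., X) = -1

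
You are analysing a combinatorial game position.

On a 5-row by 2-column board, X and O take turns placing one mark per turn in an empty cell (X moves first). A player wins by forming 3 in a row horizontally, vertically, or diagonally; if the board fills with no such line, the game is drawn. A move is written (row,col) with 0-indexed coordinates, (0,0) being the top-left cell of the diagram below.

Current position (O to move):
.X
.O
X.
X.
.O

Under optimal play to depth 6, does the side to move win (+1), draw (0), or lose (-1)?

[.X/.O/X./X./.O] O move#1: (0,0):-1/OX/.O/X./X./.O*, (1,0):-1/.X/OO/X./X./.O, (2,1):-1/.X/.O/XO/X./.O, (3,1):-1/.X/.O/X./XO/.O, (4,0):-1/.X/.O/X./X./OO
[OX/.O/X./X./.O] X move#2: (1,0):+1/OX/XO/X./X./.O*, (2,1):+1/OX/.O/XX/X./.O, (3,1):+1/OX/.O/X./XX/.O, (4,0):+1/OX/.O/X./X./XO
[OX/XO/X./X./.O] end (terminal -1, O#3); searched .X/.O/X./X./.O to 6

value(.X/.O/X./X./.O, O) = -1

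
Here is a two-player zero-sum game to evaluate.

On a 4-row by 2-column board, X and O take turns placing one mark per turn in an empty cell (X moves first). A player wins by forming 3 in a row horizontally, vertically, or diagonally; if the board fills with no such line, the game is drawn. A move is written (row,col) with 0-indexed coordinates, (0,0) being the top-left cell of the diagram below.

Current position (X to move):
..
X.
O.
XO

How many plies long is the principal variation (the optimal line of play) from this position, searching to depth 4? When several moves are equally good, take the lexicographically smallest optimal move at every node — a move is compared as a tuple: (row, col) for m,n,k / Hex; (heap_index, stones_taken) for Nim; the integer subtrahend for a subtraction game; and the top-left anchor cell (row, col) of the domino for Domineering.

PV length from [../X./O./XO]: 4 plies

ply 1, X at ../X./O./XO | (0,0)=+0→X./X./O./XO*; (0,1)=+0→.X/X./O./XO; (1,1)=+0→../XX/O./XO; (2,1)=+0→../X./OX/XO
ply 2, O at X./X./O./XO | (0,1)=+0→XO/X./O./XO*; (1,1)=+0→X./XO/O./XO; (2,1)=+0→X./X./OO/XO
ply 3, X at XO/X./O./XO | (1,1)=+0→XO/XX/O./XO*; (2,1)=+0→XO/X./OX/XO
ply 4, O at XO/XX/O./XO | (2,1)=+0→XO/XX/OO/XO*
ply 5: XO/XX/OO/XO is terminal +0 (X); from ../X./O./XO depth 4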